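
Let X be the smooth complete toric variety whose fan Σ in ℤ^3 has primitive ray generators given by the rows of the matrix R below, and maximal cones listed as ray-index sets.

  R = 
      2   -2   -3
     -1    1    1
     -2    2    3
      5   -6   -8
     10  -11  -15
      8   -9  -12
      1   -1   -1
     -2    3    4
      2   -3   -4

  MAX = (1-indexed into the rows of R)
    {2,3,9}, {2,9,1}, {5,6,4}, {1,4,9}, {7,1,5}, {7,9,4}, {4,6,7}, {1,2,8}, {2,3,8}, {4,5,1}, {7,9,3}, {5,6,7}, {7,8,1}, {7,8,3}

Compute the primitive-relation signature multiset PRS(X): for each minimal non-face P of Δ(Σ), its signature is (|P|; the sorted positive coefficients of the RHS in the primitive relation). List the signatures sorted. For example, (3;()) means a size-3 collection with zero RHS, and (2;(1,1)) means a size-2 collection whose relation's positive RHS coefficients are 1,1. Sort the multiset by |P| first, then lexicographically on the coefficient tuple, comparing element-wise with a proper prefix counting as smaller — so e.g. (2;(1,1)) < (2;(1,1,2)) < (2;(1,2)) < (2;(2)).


18 collections generate NE(X_Σ); each relation:

  • {1,3}:  v_{1} + v_{3} = 0  so sig = (2;())
  • {2,7}:  v_{2} + v_{7} = 0  so sig = (2;())
  • {8,9}:  v_{8} + v_{9} = 0  so sig = (2;())
  • {1,6}:  v_{1} + v_{6} = v_{5}  so sig = (2;(1))
  • {3,5}:  v_{3} + v_{5} = v_{6}  so sig = (2;(1))
  • {2,4}:  v_{2} + v_{4} = v_{1} + v_{9}  so sig = (2;(1,1))
  • {2,6}:  v_{2} + v_{6} = v_{1} + v_{4}  so sig = (2;(1,1))
  • {3,4}:  v_{3} + v_{4} = v_{7} + v_{9}  so sig = (2;(1,1))
  • {3,6}:  v_{3} + v_{6} = v_{4} + v_{7}  so sig = (2;(1,1))
  • {4,8}:  v_{4} + v_{8} = v_{1} + v_{7}  so sig = (2;(1,1))
  • {2,5}:  v_{2} + v_{5} = 2·v_{1} + v_{4}  so sig = (2;(1,2))
  • {5,9}:  v_{5} + v_{9} = v_{1} + 2·v_{4}  so sig = (2;(1,2))
  • {6,9}:  v_{6} + v_{9} = 2·v_{4}  so sig = (2;(2))
  • {6,8}:  v_{6} + v_{8} = 2·v_{1} + 2·v_{7}  so sig = (2;(2,2))
  • {5,8}:  v_{5} + v_{8} = 3·v_{1} + 2·v_{7}  so sig = (2;(2,3))
  • {1,4,7}:  v_{1} + v_{4} + v_{7} = v_{6}  so sig = (3;(1))
  • {1,7,9}:  v_{1} + v_{7} + v_{9} = v_{4}  so sig = (3;(1))
  • {4,5,7}:  v_{4} + v_{5} + v_{7} = 2·v_{6}  so sig = (3;(2))

Signatures (|P|; sorted positive RHS coefficients), sorted:
    (2;())
    (2;())
    (2;())
    (2;(1))
    (2;(1))
    (2;(1,1))
    (2;(1,1))
    (2;(1,1))
    (2;(1,1))
    (2;(1,1))
    (2;(1,2))
    (2;(1,2))
    (2;(2))
    (2;(2,2))
    (2;(2,3))
    (3;(1))
    (3;(1))
    (3;(2))


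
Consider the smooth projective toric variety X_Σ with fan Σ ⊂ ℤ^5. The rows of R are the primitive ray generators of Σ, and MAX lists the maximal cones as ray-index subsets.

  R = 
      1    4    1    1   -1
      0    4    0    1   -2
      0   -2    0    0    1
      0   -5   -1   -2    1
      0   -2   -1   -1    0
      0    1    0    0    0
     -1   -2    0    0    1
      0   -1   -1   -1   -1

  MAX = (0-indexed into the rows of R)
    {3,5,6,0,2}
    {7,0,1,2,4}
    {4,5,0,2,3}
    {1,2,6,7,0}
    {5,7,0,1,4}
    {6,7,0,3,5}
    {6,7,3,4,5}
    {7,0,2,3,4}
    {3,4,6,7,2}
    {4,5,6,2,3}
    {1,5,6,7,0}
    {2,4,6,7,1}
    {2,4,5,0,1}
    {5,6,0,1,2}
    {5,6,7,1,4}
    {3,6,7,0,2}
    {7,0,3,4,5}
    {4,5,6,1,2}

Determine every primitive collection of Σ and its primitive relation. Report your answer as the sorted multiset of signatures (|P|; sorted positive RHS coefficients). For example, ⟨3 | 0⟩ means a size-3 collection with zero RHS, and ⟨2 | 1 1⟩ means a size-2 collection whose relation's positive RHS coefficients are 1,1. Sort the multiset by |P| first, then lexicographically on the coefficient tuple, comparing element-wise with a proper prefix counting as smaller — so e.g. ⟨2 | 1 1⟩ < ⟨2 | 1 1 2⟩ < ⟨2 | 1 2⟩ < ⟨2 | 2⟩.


Minimal non-faces — 3 found among 8 rays, 18 max cones:

  {1,3}:  v_{1} + v_{3} = v_{7} — sig = ⟨2 | 1⟩
  {0,4,6}:  v_{0} + v_{4} + v_{6} = 0 — sig = ⟨3 | 0⟩
  {2,5,7}:  v_{2} + v_{5} + v_{7} = v_{4} — sig = ⟨3 | 1⟩

Hence PRS(X_Σ) =
    ⟨2 | 1⟩
    ⟨3 | 0⟩
    ⟨3 | 1⟩


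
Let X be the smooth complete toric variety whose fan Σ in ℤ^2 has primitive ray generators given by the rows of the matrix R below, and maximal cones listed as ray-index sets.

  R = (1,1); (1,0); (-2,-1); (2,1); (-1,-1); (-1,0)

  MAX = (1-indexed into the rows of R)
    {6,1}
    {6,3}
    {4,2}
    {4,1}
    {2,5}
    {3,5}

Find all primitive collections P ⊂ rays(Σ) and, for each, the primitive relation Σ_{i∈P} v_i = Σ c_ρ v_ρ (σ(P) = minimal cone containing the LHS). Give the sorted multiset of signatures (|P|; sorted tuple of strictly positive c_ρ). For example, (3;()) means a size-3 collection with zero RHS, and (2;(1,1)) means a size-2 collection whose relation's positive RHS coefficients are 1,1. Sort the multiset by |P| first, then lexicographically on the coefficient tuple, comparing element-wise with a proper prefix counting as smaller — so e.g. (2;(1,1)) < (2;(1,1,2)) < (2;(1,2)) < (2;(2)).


9 collections generate NE(X_Σ); each relation:

  P={1,5}:  v_{1} + v_{5} = 0  ⟹  sig = (2;())
  P={2,6}:  v_{2} + v_{6} = 0  ⟹  sig = (2;())
  P={3,4}:  v_{3} + v_{4} = 0  ⟹  sig = (2;())
  P={1,2}:  v_{1} + v_{2} = v_{4}  ⟹  sig = (2;(1))
  P={1,3}:  v_{1} + v_{3} = v_{6}  ⟹  sig = (2;(1))
  P={2,3}:  v_{2} + v_{3} = v_{5}  ⟹  sig = (2;(1))
  P={4,5}:  v_{4} + v_{5} = v_{2}  ⟹  sig = (2;(1))
  P={4,6}:  v_{4} + v_{6} = v_{1}  ⟹  sig = (2;(1))
  P={5,6}:  v_{5} + v_{6} = v_{3}  ⟹  sig = (2;(1))

so the primitive-relation signature multiset is
{ (2;()) ×3,  (2;(1)) ×6 }


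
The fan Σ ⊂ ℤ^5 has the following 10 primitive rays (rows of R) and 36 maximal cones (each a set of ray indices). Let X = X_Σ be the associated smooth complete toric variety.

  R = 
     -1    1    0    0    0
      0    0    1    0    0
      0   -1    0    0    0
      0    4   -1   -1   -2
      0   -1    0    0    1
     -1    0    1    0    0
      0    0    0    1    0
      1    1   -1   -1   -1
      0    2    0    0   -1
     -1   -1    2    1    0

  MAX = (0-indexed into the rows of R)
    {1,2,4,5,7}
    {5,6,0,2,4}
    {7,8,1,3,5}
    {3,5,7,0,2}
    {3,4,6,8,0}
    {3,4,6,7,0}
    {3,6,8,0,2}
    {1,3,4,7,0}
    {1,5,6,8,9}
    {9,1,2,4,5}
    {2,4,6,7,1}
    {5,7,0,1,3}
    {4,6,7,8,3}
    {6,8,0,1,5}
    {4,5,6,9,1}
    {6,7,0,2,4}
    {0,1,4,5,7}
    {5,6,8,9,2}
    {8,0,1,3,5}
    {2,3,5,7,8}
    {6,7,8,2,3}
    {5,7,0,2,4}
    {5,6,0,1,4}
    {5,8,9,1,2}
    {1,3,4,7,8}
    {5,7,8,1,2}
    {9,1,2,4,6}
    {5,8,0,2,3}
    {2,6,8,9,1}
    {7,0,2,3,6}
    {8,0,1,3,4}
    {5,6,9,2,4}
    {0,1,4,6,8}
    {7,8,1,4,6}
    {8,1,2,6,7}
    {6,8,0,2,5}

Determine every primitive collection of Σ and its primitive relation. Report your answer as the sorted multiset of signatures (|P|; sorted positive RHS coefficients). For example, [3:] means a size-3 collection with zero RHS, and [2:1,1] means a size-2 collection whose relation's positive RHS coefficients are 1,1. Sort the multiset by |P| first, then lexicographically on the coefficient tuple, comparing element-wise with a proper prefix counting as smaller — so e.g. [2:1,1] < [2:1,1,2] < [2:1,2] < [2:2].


Δ(Σ) — 10 vertices, 16 min non-faces:

  P = {3,9}:  v_{3} + v_{9} = v_{2} + v_{5} + 2·v_{8}  ⇒ sig = [2:1,1,2]
  P = {7,9}:  v_{7} + v_{9} = v_{1} + 2·v_{2} + v_{8}  ⇒ sig = [2:1,1,2]
  P = {0,9}:  v_{0} + v_{9} = 2·v_{5} + v_{6}  ⇒ sig = [2:1,2]
  P = {2,4,8}:  v_{2} + v_{4} + v_{8} = 0  ⇒ sig = [3:]
  P = {0,1,2}:  v_{0} + v_{1} + v_{2} = v_{5}  ⇒ sig = [3:1]
  P = {0,7,8}:  v_{0} + v_{7} + v_{8} = v_{3}  ⇒ sig = [3:1]
  P = {2,3,4}:  v_{2} + v_{3} + v_{4} = v_{0} + v_{7}  ⇒ sig = [3:1,1]
  P = {4,5,8}:  v_{4} + v_{5} + v_{8} = v_{0} + v_{1}  ⇒ sig = [3:1,1]
  P = {5,6,7}:  v_{5} + v_{6} + v_{7} = v_{2} + v_{8}  ⇒ sig = [3:1,1]
  P = {1,2,3}:  v_{1} + v_{2} + v_{3} = v_{5} + v_{7} + v_{8}  ⇒ sig = [3:1,1,1]
  P = {4,8,9}:  v_{4} + v_{8} + v_{9} = v_{1} + v_{5} + v_{6}  ⇒ sig = [3:1,1,1]
  P = {3,4,5}:  v_{3} + v_{4} + v_{5} = 2·v_{0} + v_{1} + v_{7}  ⇒ sig = [3:1,1,2]
  P = {3,5,6}:  v_{3} + v_{5} + v_{6} = v_{0} + v_{2} + 2·v_{8}  ⇒ sig = [3:1,1,2]
  P = {1,3,6}:  v_{1} + v_{3} + v_{6} = 2·v_{8}  ⇒ sig = [3:2]
  P = {0,1,6,7}:  v_{0} + v_{1} + v_{6} + v_{7} = v_{8}  ⇒ sig = [4:1]
  P = {1,2,5,6}:  v_{1} + v_{2} + v_{5} + v_{6} = v_{9}  ⇒ sig = [4:1]

Signatures (|P|; sorted positive RHS coefficients), sorted:
{ [2:1,1,2] ×2,  [2:1,2],  [3:],  [3:1] ×2,  [3:1,1] ×3,  [3:1,1,1] ×2,  [3:1,1,2] ×2,  [3:2],  [4:1] ×2 }


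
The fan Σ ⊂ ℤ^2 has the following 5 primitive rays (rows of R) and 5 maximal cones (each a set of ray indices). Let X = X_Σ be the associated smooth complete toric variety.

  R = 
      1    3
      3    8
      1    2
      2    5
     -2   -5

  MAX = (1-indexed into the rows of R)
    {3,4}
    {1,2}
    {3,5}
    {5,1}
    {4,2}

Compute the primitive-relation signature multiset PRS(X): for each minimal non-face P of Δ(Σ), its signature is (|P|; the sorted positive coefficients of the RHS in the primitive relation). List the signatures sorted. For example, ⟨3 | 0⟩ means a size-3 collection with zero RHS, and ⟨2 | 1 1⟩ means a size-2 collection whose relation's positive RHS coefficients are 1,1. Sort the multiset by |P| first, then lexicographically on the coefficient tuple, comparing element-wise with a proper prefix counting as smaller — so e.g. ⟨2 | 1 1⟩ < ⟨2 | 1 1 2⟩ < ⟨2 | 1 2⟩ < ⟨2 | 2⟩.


5 collections generate NE(X_Σ); each relation:

  {4,5}:  v_{4} + v_{5} = 0  →  sig = ⟨2 | 0⟩
  {1,3}:  v_{1} + v_{3} = v_{4}  →  sig = ⟨2 | 1⟩
  {1,4}:  v_{1} + v_{4} = v_{2}  →  sig = ⟨2 | 1⟩
  {2,5}:  v_{2} + v_{5} = v_{1}  →  sig = ⟨2 | 1⟩
  {2,3}:  v_{2} + v_{3} = 2·v_{4}  →  sig = ⟨2 | 2⟩

Signatures (|P|; sorted positive RHS coefficients), sorted:
    |P|=2: 5 collections, coeffs (), (1), (1), (1), (2)


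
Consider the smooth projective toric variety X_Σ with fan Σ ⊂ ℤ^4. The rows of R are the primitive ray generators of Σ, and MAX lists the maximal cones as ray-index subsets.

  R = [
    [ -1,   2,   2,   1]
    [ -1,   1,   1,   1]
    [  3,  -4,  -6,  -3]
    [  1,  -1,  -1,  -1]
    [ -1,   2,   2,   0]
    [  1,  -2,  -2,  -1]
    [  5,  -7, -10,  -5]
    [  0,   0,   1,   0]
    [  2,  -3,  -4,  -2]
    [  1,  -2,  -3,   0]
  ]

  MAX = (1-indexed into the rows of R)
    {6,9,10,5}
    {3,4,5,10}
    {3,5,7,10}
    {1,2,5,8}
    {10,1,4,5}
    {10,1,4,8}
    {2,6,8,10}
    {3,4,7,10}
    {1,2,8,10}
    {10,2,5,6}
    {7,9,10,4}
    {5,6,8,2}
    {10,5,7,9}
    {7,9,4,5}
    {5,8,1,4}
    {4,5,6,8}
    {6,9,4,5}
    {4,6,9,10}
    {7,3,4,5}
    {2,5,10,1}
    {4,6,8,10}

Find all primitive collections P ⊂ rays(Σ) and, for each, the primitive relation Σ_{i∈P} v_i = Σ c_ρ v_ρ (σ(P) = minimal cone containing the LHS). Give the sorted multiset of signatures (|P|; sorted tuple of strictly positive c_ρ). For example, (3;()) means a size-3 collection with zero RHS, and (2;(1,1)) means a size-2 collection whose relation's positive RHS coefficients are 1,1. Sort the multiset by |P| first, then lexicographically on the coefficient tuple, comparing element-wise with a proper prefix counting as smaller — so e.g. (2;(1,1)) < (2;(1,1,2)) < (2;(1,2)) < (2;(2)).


The 18 primitive collections of Σ (r=10, n=4):

  P={1,6}:  v_{1} + v_{6} = 0 — sig = (2;())
  P={2,4}:  v_{2} + v_{4} = 0 — sig = (2;())
  P={3,9}:  v_{3} + v_{9} = v_{7} — sig = (2;(1))
  P={3,8}:  v_{3} + v_{8} = v_{4} + v_{9} — sig = (2;(1,1))
  P={8,9}:  v_{8} + v_{9} = v_{4} + v_{6} — sig = (2;(1,1))
  P={1,9}:  v_{1} + v_{9} = v_{4} + v_{5} + v_{10} — sig = (2;(1,1,1))
  P={2,3}:  v_{2} + v_{3} = v_{5} + v_{9} + v_{10} — sig = (2;(1,1,1))
  P={2,9}:  v_{2} + v_{9} = v_{5} + v_{6} + v_{10} — sig = (2;(1,1,1))
  P={1,7}:  v_{1} + v_{7} = v_{3} + v_{4} + v_{5} + v_{10} — sig = (2;(1,1,1,1))
  P={2,7}:  v_{2} + v_{7} = v_{5} + 2·v_{9} + v_{10} — sig = (2;(1,1,2))
  P={7,8}:  v_{7} + v_{8} = v_{4} + 2·v_{9} — sig = (2;(1,2))
  P={3,6}:  v_{3} + v_{6} = 2·v_{9} — sig = (2;(2))
  P={1,3}:  v_{1} + v_{3} = 2·v_{4} + 2·v_{5} + 2·v_{10} — sig = (2;(2,2,2))
  P={6,7}:  v_{6} + v_{7} = 3·v_{9} — sig = (2;(3))
  P={5,8,10}:  v_{5} + v_{8} + v_{10} = 0 — sig = (3;())
  P={4,5,6,10}:  v_{4} + v_{5} + v_{6} + v_{10} = v_{9} — sig = (4;(1))
  P={4,5,9,10}:  v_{4} + v_{5} + v_{9} + v_{10} = v_{3} — sig = (4;(1))
  P={4,5,7,10}:  v_{4} + v_{5} + v_{7} + v_{10} = 2·v_{3} — sig = (4;(2))

Signatures (|P|; sorted positive RHS coefficients), sorted:
{ (2;()) ×2,  (2;(1)),  (2;(1,1)) ×2,  (2;(1,1,1)) ×3,  (2;(1,1,1,1)),  (2;(1,1,2)),  (2;(1,2)),  (2;(2)),  (2;(2,2,2)),  (2;(3)),  (3;()),  (4;(1)) ×2,  (4;(2)) }


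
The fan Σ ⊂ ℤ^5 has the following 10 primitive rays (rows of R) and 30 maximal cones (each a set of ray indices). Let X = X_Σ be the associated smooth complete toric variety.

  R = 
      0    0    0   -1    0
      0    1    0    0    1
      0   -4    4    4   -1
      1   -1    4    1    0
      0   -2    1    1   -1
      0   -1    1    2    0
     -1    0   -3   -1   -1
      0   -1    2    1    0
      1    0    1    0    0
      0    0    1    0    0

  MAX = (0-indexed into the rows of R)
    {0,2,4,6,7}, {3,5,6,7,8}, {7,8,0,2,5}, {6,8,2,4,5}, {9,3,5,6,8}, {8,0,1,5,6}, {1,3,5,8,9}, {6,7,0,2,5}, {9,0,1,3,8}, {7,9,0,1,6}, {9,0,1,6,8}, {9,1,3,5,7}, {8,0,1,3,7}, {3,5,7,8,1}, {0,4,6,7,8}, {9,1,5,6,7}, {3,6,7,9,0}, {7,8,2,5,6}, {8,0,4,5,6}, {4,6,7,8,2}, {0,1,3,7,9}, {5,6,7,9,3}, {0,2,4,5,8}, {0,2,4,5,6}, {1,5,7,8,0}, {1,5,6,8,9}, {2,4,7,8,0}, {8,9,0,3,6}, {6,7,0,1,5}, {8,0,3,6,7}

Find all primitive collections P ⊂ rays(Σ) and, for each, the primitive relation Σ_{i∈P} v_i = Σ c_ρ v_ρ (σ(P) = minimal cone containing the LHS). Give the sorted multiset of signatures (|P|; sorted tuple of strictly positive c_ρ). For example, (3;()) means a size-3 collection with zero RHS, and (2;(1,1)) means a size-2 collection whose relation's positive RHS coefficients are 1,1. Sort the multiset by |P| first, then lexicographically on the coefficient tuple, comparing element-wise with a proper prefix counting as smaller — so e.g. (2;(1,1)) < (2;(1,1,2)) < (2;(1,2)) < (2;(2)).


Minimal non-faces — 14 found among 10 rays, 30 max cones:

  P={1,4}:  v_{1} + v_{4} = v_{0} + v_{5} — sig = (2;(1,1))
  P={2,9}:  v_{2} + v_{9} = v_{5} + v_{6} + 3·v_{7} + v_{8} — sig = (2;(1,1,1,3))
  P={1,2}:  v_{1} + v_{2} = v_{0} + 2·v_{5} + v_{7} — sig = (2;(1,1,2))
  P={4,9}:  v_{4} + v_{9} = v_{6} + 2·v_{7} + v_{8} — sig = (2;(1,1,2))
  P={2,3}:  v_{2} + v_{3} = v_{5} + v_{6} + 4·v_{7} + 2·v_{8} — sig = (2;(1,1,2,4))
  P={3,4}:  v_{3} + v_{4} = v_{6} + 3·v_{7} + 2·v_{8} — sig = (2;(1,2,3))
  P={0,5,9}:  v_{0} + v_{5} + v_{9} = v_{7} — sig = (3;(1))
  P={1,3,6}:  v_{1} + v_{3} + v_{6} = v_{9} — sig = (3;(1))
  P={4,5,7}:  v_{4} + v_{5} + v_{7} = v_{2} — sig = (3;(1))
  P={7,8,9}:  v_{7} + v_{8} + v_{9} = v_{3} — sig = (3;(1))
  P={0,3,5}:  v_{0} + v_{3} + v_{5} = 2·v_{7} + v_{8} — sig = (3;(1,2))
  P={1,6,7,8}:  v_{1} + v_{6} + v_{7} + v_{8} = 0 — sig = (4;())
  P={0,2,6,8}:  v_{0} + v_{2} + v_{6} + v_{8} = 2·v_{4} — sig = (4;(2))
  P={0,5,6,7,8}:  v_{0} + v_{5} + v_{6} + v_{7} + v_{8} = v_{4} — sig = (5;(1))

Hence PRS(X_Σ) =
    |P|=2: 6 collections, coeffs (1,1), (1,1,1,3), (1,1,2), (1,1,2), (1,1,2,4), (1,2,3)
    |P|=3: 5 collections, coeffs (1), (1), (1), (1), (1,2)
    |P|=4: 2 collections, coeffs (), (2)
    |P|=5: 1 collection, coeffs (1)


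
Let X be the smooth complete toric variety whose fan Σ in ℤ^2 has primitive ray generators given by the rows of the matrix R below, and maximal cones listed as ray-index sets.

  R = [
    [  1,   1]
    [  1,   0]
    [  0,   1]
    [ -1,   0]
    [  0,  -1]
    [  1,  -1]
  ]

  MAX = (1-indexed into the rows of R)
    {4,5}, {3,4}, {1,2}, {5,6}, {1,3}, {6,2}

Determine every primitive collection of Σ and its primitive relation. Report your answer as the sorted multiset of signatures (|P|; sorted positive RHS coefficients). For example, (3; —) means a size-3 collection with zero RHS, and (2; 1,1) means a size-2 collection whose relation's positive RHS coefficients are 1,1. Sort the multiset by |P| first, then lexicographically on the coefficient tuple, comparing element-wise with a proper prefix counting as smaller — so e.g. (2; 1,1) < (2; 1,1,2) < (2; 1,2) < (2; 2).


The 9 primitive collections of Σ (r=6, n=2):

  {2,4}:  v_{2} + v_{4} = 0  ⟹  sig = (2; —)
  {3,5}:  v_{3} + v_{5} = 0  ⟹  sig = (2; —)
  {1,4}:  v_{1} + v_{4} = v_{3}  ⟹  sig = (2; 1)
  {1,5}:  v_{1} + v_{5} = v_{2}  ⟹  sig = (2; 1)
  {2,3}:  v_{2} + v_{3} = v_{1}  ⟹  sig = (2; 1)
  {2,5}:  v_{2} + v_{5} = v_{6}  ⟹  sig = (2; 1)
  {3,6}:  v_{3} + v_{6} = v_{2}  ⟹  sig = (2; 1)
  {4,6}:  v_{4} + v_{6} = v_{5}  ⟹  sig = (2; 1)
  {1,6}:  v_{1} + v_{6} = 2·v_{2}  ⟹  sig = (2; 2)

Signatures (|P|; sorted positive RHS coefficients), sorted:
    |P|=2: 9 collections, coeffs (), (), (1), (1), (1), (1), (1), (1), (2)


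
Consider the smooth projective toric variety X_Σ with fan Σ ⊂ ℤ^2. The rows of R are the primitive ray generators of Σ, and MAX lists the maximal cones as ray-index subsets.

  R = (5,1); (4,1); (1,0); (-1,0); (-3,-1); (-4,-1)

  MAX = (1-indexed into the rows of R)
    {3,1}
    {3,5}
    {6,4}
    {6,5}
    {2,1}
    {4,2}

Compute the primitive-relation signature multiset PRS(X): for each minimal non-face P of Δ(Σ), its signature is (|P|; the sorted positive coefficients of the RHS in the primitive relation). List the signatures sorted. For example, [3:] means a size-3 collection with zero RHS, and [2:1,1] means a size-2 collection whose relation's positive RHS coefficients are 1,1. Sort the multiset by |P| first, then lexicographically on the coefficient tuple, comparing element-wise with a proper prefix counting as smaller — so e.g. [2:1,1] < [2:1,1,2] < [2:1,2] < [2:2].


Primitive collections (9):

  • {2,6}:  v_{2} + v_{6} = 0  ⟹  sig = [2:]
  • {3,4}:  v_{3} + v_{4} = 0  ⟹  sig = [2:]
  • {1,4}:  v_{1} + v_{4} = v_{2}  ⟹  sig = [2:1]
  • {1,6}:  v_{1} + v_{6} = v_{3}  ⟹  sig = [2:1]
  • {2,3}:  v_{2} + v_{3} = v_{1}  ⟹  sig = [2:1]
  • {2,5}:  v_{2} + v_{5} = v_{3}  ⟹  sig = [2:1]
  • {3,6}:  v_{3} + v_{6} = v_{5}  ⟹  sig = [2:1]
  • {4,5}:  v_{4} + v_{5} = v_{6}  ⟹  sig = [2:1]
  • {1,5}:  v_{1} + v_{5} = 2·v_{3}  ⟹  sig = [2:2]

Hence PRS(X_Σ) =
    [2:]
    [2:]
    [2:1]
    [2:1]
    [2:1]
    [2:1]
    [2:1]
    [2:1]
    [2:2]


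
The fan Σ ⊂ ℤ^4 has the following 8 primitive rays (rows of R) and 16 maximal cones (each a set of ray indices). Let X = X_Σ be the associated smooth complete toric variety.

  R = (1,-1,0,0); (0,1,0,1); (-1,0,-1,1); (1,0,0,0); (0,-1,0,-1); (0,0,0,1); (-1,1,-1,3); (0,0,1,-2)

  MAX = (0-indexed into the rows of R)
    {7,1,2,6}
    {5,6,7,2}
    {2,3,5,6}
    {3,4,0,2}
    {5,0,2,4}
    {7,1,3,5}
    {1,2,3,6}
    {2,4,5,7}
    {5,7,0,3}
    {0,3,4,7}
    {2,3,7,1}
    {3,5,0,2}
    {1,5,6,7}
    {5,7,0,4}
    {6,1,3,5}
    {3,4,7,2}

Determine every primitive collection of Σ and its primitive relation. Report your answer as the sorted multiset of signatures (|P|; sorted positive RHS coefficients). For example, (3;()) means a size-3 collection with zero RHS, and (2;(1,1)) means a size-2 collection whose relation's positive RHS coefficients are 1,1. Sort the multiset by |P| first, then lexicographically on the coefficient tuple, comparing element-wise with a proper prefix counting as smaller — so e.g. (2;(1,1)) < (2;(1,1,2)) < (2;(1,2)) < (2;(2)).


Primitive collections (9):

  P = {1,4}:  v_{1} + v_{4} = 0  →  sig = (2;())
  P = {0,1}:  v_{0} + v_{1} = v_{3} + v_{5}  →  sig = (2;(1,1))
  P = {4,6}:  v_{4} + v_{6} = v_{2} + v_{5}  →  sig = (2;(1,1))
  P = {0,6}:  v_{0} + v_{6} = v_{2} + v_{3} + 2·v_{5}  →  sig = (2;(1,1,2))
  P = {0,2,7}:  v_{0} + v_{2} + v_{7} = v_{4}  →  sig = (3;(1))
  P = {1,2,5}:  v_{1} + v_{2} + v_{5} = v_{6}  →  sig = (3;(1))
  P = {3,4,5}:  v_{3} + v_{4} + v_{5} = v_{0}  →  sig = (3;(1))
  P = {3,6,7}:  v_{3} + v_{6} + v_{7} = v_{1}  →  sig = (3;(1))
  P = {2,3,5,7}:  v_{2} + v_{3} + v_{5} + v_{7} = 0  →  sig = (4;())

so the primitive-relation signature multiset is
{ (2;()),  (2;(1,1)) ×2,  (2;(1,1,2)),  (3;(1)) ×4,  (4;()) }


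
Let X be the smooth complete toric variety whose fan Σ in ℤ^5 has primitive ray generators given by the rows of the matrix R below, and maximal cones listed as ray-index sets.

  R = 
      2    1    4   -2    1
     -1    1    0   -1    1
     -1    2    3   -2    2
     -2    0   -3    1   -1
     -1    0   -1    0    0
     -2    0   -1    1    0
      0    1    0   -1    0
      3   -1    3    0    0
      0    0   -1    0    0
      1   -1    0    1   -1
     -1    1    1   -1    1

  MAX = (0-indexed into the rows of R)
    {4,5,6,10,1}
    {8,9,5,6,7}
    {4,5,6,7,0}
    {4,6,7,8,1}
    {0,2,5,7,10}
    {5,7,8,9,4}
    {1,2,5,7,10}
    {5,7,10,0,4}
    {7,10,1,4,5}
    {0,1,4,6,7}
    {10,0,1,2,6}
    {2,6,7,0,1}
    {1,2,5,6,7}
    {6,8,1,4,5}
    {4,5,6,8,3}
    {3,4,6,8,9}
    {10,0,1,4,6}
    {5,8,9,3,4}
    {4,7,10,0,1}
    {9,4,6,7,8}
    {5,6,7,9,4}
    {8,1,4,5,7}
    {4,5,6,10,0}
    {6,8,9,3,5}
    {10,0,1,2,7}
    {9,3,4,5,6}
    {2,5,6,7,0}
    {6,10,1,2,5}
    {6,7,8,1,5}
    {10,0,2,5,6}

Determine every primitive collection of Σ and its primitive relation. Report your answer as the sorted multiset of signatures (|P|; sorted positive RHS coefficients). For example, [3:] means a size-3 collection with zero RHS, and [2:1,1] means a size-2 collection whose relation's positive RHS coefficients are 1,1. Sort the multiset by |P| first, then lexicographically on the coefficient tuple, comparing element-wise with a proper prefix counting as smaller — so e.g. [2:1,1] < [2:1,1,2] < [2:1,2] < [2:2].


Primitive collections (18):

  {1,9}:  v_{1} + v_{9} = 0  so sig = [2:]
  {3,7}:  v_{3} + v_{7} = v_{9}  so sig = [2:1]
  {8,10}:  v_{8} + v_{10} = v_{1}  so sig = [2:1]
  {2,9}:  v_{2} + v_{9} = v_{0} + v_{5}  so sig = [2:1,1]
  {0,8}:  v_{0} + v_{8} = v_{1} + v_{6} + v_{7}  so sig = [2:1,1,1]
  {2,3}:  v_{2} + v_{3} = v_{5} + v_{6} + v_{10}  so sig = [2:1,1,1]
  {3,10}:  v_{3} + v_{10} = v_{4} + v_{5} + v_{6}  so sig = [2:1,1,1]
  {1,3}:  v_{1} + v_{3} = v_{4} + v_{5} + v_{6} + v_{8}  so sig = [2:1,1,1,1]
  {9,10}:  v_{9} + v_{10} = v_{4} + v_{5} + v_{6} + v_{7}  so sig = [2:1,1,1,1]
  {0,3}:  v_{0} + v_{3} = v_{4} + v_{5} + 2·v_{6} + v_{7}  so sig = [2:1,1,1,2]
  {2,8}:  v_{2} + v_{8} = 2·v_{1} + v_{5} + v_{6} + v_{7}  so sig = [2:1,1,1,2]
  {0,9}:  v_{0} + v_{9} = v_{4} + v_{5} + 2·v_{6} + 2·v_{7}  so sig = [2:1,1,2,2]
  {2,4}:  v_{2} + v_{4} = 2·v_{10}  so sig = [2:2]
  {0,1,5}:  v_{0} + v_{1} + v_{5} = v_{2}  so sig = [3:1]
  {6,7,10}:  v_{6} + v_{7} + v_{10} = v_{0}  so sig = [3:1]
  {4,5,6,7,8}:  v_{4} + v_{5} + v_{6} + v_{7} + v_{8} = 0  so sig = [5:]
  {1,4,5,6,7}:  v_{1} + v_{4} + v_{5} + v_{6} + v_{7} = v_{10}  so sig = [5:1]
  {4,5,6,8,9}:  v_{4} + v_{5} + v_{6} + v_{8} + v_{9} = v_{3}  so sig = [5:1]

so the primitive-relation signature multiset is
{ [2:],  [2:1] ×2,  [2:1,1],  [2:1,1,1] ×3,  [2:1,1,1,1] ×2,  [2:1,1,1,2] ×2,  [2:1,1,2,2],  [2:2],  [3:1] ×2,  [5:],  [5:1] ×2 }


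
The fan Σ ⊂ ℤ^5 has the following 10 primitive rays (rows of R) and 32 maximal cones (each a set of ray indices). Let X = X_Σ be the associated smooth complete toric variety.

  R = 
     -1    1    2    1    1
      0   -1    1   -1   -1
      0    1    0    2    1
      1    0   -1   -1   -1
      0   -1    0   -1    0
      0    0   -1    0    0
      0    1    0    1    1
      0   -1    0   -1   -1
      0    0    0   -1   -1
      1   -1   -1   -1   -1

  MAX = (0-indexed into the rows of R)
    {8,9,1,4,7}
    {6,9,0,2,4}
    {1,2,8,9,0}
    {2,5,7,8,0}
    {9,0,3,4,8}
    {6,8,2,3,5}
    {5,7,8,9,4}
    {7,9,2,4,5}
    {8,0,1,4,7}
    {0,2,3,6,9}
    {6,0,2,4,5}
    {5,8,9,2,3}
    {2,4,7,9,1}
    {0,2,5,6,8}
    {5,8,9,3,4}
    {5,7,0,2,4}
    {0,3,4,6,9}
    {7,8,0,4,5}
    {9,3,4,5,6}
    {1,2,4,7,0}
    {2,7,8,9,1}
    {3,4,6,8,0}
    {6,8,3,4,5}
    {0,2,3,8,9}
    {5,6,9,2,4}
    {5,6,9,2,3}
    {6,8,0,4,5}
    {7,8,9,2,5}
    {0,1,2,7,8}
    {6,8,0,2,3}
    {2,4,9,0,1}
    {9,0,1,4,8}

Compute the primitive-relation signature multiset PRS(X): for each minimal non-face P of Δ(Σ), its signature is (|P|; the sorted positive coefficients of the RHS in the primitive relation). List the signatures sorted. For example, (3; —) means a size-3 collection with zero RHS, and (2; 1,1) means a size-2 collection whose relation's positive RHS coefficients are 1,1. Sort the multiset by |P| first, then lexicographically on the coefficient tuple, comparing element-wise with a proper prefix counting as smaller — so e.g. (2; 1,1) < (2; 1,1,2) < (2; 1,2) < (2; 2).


Minimal non-faces — 11 found among 10 rays, 32 max cones:

  P = {6,7}:  v_{6} + v_{7} = 0  so sig = (2; —)
  P = {1,5}:  v_{1} + v_{5} = v_{7}  so sig = (2; 1)
  P = {1,6}:  v_{1} + v_{6} = v_{0} + v_{9}  so sig = (2; 1,1)
  P = {3,7}:  v_{3} + v_{7} = v_{8} + v_{9}  so sig = (2; 1,1)
  P = {1,3}:  v_{1} + v_{3} = v_{0} + v_{8} + 2·v_{9}  so sig = (2; 1,1,2)
  P = {0,5,9}:  v_{0} + v_{5} + v_{9} = 0  so sig = (3; —)
  P = {2,4,8}:  v_{2} + v_{4} + v_{8} = 0  so sig = (3; —)
  P = {0,7,9}:  v_{0} + v_{7} + v_{9} = v_{1}  so sig = (3; 1)
  P = {6,8,9}:  v_{6} + v_{8} + v_{9} = v_{3}  so sig = (3; 1)
  P = {0,3,5}:  v_{0} + v_{3} + v_{5} = v_{6} + v_{8}  so sig = (3; 1,1)
  P = {2,3,4}:  v_{2} + v_{3} + v_{4} = v_{6} + v_{9}  so sig = (3; 1,1)

Sorted signature multiset PRS(X):
    |P|=2: 5 collections, coeffs (), (1), (1,1), (1,1), (1,1,2)
    |P|=3: 6 collections, coeffs (), (), (1), (1), (1,1), (1,1)


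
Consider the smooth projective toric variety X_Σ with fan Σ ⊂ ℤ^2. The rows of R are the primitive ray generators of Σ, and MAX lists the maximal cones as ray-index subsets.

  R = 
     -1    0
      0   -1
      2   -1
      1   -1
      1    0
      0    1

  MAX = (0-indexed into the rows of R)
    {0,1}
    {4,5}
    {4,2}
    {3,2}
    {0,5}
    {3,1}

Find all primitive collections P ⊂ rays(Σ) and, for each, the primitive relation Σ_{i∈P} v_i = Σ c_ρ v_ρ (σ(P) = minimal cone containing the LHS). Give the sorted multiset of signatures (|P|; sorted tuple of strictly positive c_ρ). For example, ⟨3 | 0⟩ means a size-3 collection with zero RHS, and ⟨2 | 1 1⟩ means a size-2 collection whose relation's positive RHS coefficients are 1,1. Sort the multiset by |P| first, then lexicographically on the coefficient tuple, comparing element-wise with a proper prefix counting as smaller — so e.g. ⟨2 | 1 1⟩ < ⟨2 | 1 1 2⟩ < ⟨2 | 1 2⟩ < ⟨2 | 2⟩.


9 collections generate NE(X_Σ); each relation:

  P = {0,4}:  v_{0} + v_{4} = 0  so sig = ⟨2 | 0⟩
  P = {1,5}:  v_{1} + v_{5} = 0  so sig = ⟨2 | 0⟩
  P = {0,2}:  v_{0} + v_{2} = v_{3}  so sig = ⟨2 | 1⟩
  P = {0,3}:  v_{0} + v_{3} = v_{1}  so sig = ⟨2 | 1⟩
  P = {1,4}:  v_{1} + v_{4} = v_{3}  so sig = ⟨2 | 1⟩
  P = {3,4}:  v_{3} + v_{4} = v_{2}  so sig = ⟨2 | 1⟩
  P = {3,5}:  v_{3} + v_{5} = v_{4}  so sig = ⟨2 | 1⟩
  P = {1,2}:  v_{1} + v_{2} = 2·v_{3}  so sig = ⟨2 | 2⟩
  P = {2,5}:  v_{2} + v_{5} = 2·v_{4}  so sig = ⟨2 | 2⟩

so the primitive-relation signature multiset is
    |P|=2: 9 collections, coeffs (), (), (1), (1), (1), (1), (1), (2), (2)


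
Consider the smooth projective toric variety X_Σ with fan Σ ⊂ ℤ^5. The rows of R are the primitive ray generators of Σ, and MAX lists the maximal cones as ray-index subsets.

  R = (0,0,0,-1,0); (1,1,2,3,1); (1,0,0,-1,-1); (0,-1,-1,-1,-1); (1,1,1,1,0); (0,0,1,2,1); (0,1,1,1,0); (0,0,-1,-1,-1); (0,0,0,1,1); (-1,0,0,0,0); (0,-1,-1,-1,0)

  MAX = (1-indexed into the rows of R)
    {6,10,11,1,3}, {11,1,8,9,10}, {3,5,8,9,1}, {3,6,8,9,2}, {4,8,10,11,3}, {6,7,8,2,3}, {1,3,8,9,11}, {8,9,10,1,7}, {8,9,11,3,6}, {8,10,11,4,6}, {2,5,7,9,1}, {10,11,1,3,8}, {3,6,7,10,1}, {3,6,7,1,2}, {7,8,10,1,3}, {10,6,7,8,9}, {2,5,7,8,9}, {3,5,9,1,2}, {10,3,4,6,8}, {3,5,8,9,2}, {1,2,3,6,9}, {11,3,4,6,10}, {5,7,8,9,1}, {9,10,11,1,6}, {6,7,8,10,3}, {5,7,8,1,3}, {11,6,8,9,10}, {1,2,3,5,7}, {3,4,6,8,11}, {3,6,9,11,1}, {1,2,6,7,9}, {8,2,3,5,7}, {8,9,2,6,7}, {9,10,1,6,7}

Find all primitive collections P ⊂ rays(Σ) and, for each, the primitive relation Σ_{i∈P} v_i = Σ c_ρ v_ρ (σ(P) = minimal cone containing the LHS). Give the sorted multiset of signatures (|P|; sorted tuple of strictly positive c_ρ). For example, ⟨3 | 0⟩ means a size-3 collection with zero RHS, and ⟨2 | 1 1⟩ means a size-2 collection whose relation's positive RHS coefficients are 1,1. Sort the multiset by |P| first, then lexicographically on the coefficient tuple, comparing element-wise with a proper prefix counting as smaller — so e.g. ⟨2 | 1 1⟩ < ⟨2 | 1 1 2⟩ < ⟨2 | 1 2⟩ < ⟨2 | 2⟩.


16 collections generate NE(X_Σ); each relation:

  P = {7,11}:  v_{7} + v_{11} = 0  →  sig = ⟨2 | 0⟩
  P = {5,6}:  v_{5} + v_{6} = v_{2}  →  sig = ⟨2 | 1⟩
  P = {5,10}:  v_{5} + v_{10} = v_{7}  →  sig = ⟨2 | 1⟩
  P = {2,10}:  v_{2} + v_{10} = v_{6} + v_{7}  →  sig = ⟨2 | 1 1⟩
  P = {5,11}:  v_{5} + v_{11} = v_{3} + v_{9}  →  sig = ⟨2 | 1 1⟩
  P = {1,4}:  v_{1} + v_{4} = v_{3} + v_{10} + v_{11}  →  sig = ⟨2 | 1 1 1⟩
  P = {2,11}:  v_{2} + v_{11} = v_{3} + v_{6} + v_{9}  →  sig = ⟨2 | 1 1 1⟩
  P = {4,5}:  v_{4} + v_{5} = v_{3} + v_{6} + v_{8}  →  sig = ⟨2 | 1 1 1⟩
  P = {4,9}:  v_{4} + v_{9} = v_{6} + v_{8} + v_{11}  →  sig = ⟨2 | 1 1 1⟩
  P = {4,7}:  v_{4} + v_{7} = v_{3} + v_{6} + v_{8} + v_{10}  →  sig = ⟨2 | 1 1 1 1⟩
  P = {2,4}:  v_{2} + v_{4} = v_{3} + 2·v_{6} + v_{8}  →  sig = ⟨2 | 1 1 2⟩
  P = {1,6,8}:  v_{1} + v_{6} + v_{8} = 0  →  sig = ⟨3 | 0⟩
  P = {3,9,10}:  v_{3} + v_{9} + v_{10} = 0  →  sig = ⟨3 | 0⟩
  P = {1,2,8}:  v_{1} + v_{2} + v_{8} = v_{5}  →  sig = ⟨3 | 1⟩
  P = {3,7,9}:  v_{3} + v_{7} + v_{9} = v_{5}  →  sig = ⟨3 | 1⟩
  P = {3,6,8,10,11}:  v_{3} + v_{6} + v_{8} + v_{10} + v_{11} = v_{4}  →  sig = ⟨5 | 1⟩

so the primitive-relation signature multiset is
    ⟨2 | 0⟩
    ⟨2 | 1⟩
    ⟨2 | 1⟩
    ⟨2 | 1 1⟩
    ⟨2 | 1 1⟩
    ⟨2 | 1 1 1⟩
    ⟨2 | 1 1 1⟩
    ⟨2 | 1 1 1⟩
    ⟨2 | 1 1 1⟩
    ⟨2 | 1 1 1 1⟩
    ⟨2 | 1 1 2⟩
    ⟨3 | 0⟩
    ⟨3 | 0⟩
    ⟨3 | 1⟩
    ⟨3 | 1⟩
    ⟨5 | 1⟩


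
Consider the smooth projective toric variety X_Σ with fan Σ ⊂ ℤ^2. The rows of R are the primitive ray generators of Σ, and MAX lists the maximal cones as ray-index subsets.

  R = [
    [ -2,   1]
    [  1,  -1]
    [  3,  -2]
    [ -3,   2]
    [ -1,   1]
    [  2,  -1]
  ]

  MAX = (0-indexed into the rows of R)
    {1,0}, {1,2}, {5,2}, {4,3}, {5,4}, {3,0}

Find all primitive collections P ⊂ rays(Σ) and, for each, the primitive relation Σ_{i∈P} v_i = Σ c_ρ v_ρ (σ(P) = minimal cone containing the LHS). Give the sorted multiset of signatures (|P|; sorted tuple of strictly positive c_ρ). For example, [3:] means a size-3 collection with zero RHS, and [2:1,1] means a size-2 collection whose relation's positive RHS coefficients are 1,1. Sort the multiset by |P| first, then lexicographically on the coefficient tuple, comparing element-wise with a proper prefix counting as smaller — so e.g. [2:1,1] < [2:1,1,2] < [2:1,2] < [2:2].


9 minimal non-faces of Δ(Σ) (on 6 rays):

  P={0,5}:  v_{0} + v_{5} = 0  ⇒ sig = [2:]
  P={1,4}:  v_{1} + v_{4} = 0  ⇒ sig = [2:]
  P={2,3}:  v_{2} + v_{3} = 0  ⇒ sig = [2:]
  P={0,2}:  v_{0} + v_{2} = v_{1}  ⇒ sig = [2:1]
  P={0,4}:  v_{0} + v_{4} = v_{3}  ⇒ sig = [2:1]
  P={1,3}:  v_{1} + v_{3} = v_{0}  ⇒ sig = [2:1]
  P={1,5}:  v_{1} + v_{5} = v_{2}  ⇒ sig = [2:1]
  P={2,4}:  v_{2} + v_{4} = v_{5}  ⇒ sig = [2:1]
  P={3,5}:  v_{3} + v_{5} = v_{4}  ⇒ sig = [2:1]

so the primitive-relation signature multiset is
{ [2:] ×3,  [2:1] ×6 }


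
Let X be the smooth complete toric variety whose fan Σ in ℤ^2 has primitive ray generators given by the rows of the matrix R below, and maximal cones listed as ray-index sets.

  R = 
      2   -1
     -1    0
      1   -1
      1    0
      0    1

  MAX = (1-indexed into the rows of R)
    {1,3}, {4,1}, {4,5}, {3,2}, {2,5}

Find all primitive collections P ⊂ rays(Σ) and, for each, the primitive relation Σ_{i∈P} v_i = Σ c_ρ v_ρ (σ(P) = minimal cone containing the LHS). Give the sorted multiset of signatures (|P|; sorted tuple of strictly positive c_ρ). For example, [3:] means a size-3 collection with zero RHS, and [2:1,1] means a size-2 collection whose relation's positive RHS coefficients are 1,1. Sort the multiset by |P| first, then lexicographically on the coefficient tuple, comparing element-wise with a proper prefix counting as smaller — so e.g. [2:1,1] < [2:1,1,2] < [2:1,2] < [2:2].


Primitive collections (5):

  • {2,4}:  v_{2} + v_{4} = 0 — sig = [2:]
  • {1,2}:  v_{1} + v_{2} = v_{3} — sig = [2:1]
  • {3,4}:  v_{3} + v_{4} = v_{1} — sig = [2:1]
  • {3,5}:  v_{3} + v_{5} = v_{4} — sig = [2:1]
  • {1,5}:  v_{1} + v_{5} = 2·v_{4} — sig = [2:2]

Signatures (|P|; sorted positive RHS coefficients), sorted:
    |P|=2: 5 collections, coeffs (), (1), (1), (1), (2)


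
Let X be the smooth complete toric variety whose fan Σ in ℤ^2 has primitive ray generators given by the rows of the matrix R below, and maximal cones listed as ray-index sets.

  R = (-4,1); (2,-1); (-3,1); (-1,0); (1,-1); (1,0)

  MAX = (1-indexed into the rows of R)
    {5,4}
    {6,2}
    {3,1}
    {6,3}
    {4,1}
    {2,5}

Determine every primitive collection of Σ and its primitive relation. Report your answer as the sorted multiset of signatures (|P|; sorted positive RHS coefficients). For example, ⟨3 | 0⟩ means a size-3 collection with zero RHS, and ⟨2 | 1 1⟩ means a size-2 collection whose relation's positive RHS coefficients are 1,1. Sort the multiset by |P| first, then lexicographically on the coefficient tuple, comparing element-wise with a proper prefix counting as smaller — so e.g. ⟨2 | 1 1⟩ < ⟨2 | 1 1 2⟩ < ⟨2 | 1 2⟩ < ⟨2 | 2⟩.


The 9 primitive collections of Σ (r=6, n=2):

  P = {4,6}:  v_{4} + v_{6} = 0  →  sig = ⟨2 | 0⟩
  P = {1,6}:  v_{1} + v_{6} = v_{3}  →  sig = ⟨2 | 1⟩
  P = {2,3}:  v_{2} + v_{3} = v_{4}  →  sig = ⟨2 | 1⟩
  P = {2,4}:  v_{2} + v_{4} = v_{5}  →  sig = ⟨2 | 1⟩
  P = {3,4}:  v_{3} + v_{4} = v_{1}  →  sig = ⟨2 | 1⟩
  P = {5,6}:  v_{5} + v_{6} = v_{2}  →  sig = ⟨2 | 1⟩
  P = {1,2}:  v_{1} + v_{2} = 2·v_{4}  →  sig = ⟨2 | 2⟩
  P = {3,5}:  v_{3} + v_{5} = 2·v_{4}  →  sig = ⟨2 | 2⟩
  P = {1,5}:  v_{1} + v_{5} = 3·v_{4}  →  sig = ⟨2 | 3⟩

Hence PRS(X_Σ) =
{ ⟨2 | 0⟩,  ⟨2 | 1⟩ ×5,  ⟨2 | 2⟩ ×2,  ⟨2 | 3⟩ }


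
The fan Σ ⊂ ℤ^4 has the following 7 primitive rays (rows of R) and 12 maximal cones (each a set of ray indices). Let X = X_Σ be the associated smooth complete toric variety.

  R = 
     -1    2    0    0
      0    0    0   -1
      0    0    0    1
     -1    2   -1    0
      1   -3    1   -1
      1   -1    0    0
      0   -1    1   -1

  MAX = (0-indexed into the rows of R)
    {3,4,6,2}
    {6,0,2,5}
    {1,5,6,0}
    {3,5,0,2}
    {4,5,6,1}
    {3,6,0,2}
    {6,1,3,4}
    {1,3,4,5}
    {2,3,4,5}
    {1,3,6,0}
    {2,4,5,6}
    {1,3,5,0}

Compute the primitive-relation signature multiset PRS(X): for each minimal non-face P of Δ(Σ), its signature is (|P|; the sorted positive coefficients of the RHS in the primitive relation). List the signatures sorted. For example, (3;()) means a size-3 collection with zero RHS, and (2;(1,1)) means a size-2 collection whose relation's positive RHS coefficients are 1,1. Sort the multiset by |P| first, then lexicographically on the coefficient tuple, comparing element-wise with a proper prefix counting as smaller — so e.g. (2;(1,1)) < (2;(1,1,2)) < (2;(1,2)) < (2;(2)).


Minimal non-faces — 3 found among 7 rays, 12 max cones:

  • {1,2}:  v_{1} + v_{2} = 0  ⟹  sig = (2;())
  • {0,4}:  v_{0} + v_{4} = v_{6}  ⟹  sig = (2;(1))
  • {3,5,6}:  v_{3} + v_{5} + v_{6} = v_{1}  ⟹  sig = (3;(1))

so the primitive-relation signature multiset is
{ (2;()),  (2;(1)),  (3;(1)) }


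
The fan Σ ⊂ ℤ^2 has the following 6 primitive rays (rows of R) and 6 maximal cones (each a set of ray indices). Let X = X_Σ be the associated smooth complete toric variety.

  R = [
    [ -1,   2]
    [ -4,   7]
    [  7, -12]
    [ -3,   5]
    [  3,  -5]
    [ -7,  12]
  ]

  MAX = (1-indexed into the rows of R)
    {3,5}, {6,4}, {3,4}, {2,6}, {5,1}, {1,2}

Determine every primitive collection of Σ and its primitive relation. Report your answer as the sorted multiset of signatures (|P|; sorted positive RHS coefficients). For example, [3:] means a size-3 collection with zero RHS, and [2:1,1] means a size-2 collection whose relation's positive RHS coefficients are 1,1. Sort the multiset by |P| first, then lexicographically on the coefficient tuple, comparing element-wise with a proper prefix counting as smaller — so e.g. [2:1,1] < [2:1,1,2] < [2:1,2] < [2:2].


Primitive collections (9):

  P = {3,6}:  v_{3} + v_{6} = 0  ⟹  sig = [2:]
  P = {4,5}:  v_{4} + v_{5} = 0  ⟹  sig = [2:]
  P = {1,4}:  v_{1} + v_{4} = v_{2}  ⟹  sig = [2:1]
  P = {2,3}:  v_{2} + v_{3} = v_{5}  ⟹  sig = [2:1]
  P = {2,4}:  v_{2} + v_{4} = v_{6}  ⟹  sig = [2:1]
  P = {2,5}:  v_{2} + v_{5} = v_{1}  ⟹  sig = [2:1]
  P = {5,6}:  v_{5} + v_{6} = v_{2}  ⟹  sig = [2:1]
  P = {1,3}:  v_{1} + v_{3} = 2·v_{5}  ⟹  sig = [2:2]
  P = {1,6}:  v_{1} + v_{6} = 2·v_{2}  ⟹  sig = [2:2]

so the primitive-relation signature multiset is
    |P|=2: 9 collections, coeffs (), (), (1), (1), (1), (1), (1), (2), (2)


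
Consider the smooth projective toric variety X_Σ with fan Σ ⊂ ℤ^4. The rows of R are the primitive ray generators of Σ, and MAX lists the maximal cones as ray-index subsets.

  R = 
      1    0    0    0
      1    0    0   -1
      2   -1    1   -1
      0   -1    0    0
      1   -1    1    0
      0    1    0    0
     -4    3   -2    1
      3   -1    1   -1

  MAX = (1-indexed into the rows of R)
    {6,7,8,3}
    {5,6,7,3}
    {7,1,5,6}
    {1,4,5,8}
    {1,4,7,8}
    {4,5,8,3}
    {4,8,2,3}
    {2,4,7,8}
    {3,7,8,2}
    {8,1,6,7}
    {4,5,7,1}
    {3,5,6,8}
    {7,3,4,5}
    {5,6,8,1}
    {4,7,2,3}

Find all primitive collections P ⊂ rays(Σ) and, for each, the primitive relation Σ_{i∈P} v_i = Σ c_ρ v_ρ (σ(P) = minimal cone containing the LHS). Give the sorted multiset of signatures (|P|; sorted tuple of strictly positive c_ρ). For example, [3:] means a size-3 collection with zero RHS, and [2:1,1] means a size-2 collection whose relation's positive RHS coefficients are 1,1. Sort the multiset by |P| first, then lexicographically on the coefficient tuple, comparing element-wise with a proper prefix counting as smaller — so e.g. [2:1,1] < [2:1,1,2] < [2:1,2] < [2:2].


7 collections generate NE(X_Σ); each relation:

  • {4,6}:  v_{4} + v_{6} = 0 — sig = [2:]
  • {1,3}:  v_{1} + v_{3} = v_{8} — sig = [2:1]
  • {2,5}:  v_{2} + v_{5} = v_{3} — sig = [2:1]
  • {2,6}:  v_{2} + v_{6} = v_{3} + v_{7} + v_{8} — sig = [2:1,1,1]
  • {1,2}:  v_{1} + v_{2} = v_{4} + v_{7} + 2·v_{8} — sig = [2:1,1,2]
  • {5,7,8}:  v_{5} + v_{7} + v_{8} = v_{6} — sig = [3:1]
  • {3,4,7,8}:  v_{3} + v_{4} + v_{7} + v_{8} = v_{2} — sig = [4:1]

Hence PRS(X_Σ) =
    [2:]
    [2:1]
    [2:1]
    [2:1,1,1]
    [2:1,1,2]
    [3:1]
    [4:1]


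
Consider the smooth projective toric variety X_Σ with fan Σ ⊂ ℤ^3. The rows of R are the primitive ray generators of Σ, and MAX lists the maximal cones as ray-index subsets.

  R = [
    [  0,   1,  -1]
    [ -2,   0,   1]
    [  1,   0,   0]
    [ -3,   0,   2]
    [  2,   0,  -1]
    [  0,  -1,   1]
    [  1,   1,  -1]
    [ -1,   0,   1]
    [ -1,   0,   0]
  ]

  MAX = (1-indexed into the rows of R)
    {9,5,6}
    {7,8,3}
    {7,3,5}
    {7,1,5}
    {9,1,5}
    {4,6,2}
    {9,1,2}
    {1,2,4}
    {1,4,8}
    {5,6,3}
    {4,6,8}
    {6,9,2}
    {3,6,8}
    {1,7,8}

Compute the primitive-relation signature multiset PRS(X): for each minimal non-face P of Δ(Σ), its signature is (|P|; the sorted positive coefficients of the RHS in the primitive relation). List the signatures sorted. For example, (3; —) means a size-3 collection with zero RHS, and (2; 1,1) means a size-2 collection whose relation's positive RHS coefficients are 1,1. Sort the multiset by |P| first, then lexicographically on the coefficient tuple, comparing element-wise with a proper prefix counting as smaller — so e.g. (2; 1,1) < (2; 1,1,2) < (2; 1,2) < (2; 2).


Δ(Σ) — 9 vertices, 15 min non-faces:

  {1,6}:  v_{1} + v_{6} = 0  ⟹  sig = (2; —)
  {2,5}:  v_{2} + v_{5} = 0  ⟹  sig = (2; —)
  {3,9}:  v_{3} + v_{9} = 0  ⟹  sig = (2; —)
  {1,3}:  v_{1} + v_{3} = v_{7}  ⟹  sig = (2; 1)
  {2,3}:  v_{2} + v_{3} = v_{8}  ⟹  sig = (2; 1)
  {2,8}:  v_{2} + v_{8} = v_{4}  ⟹  sig = (2; 1)
  {4,5}:  v_{4} + v_{5} = v_{8}  ⟹  sig = (2; 1)
  {5,8}:  v_{5} + v_{8} = v_{3}  ⟹  sig = (2; 1)
  {6,7}:  v_{6} + v_{7} = v_{3}  ⟹  sig = (2; 1)
  {7,9}:  v_{7} + v_{9} = v_{1}  ⟹  sig = (2; 1)
  {8,9}:  v_{8} + v_{9} = v_{2}  ⟹  sig = (2; 1)
  {2,7}:  v_{2} + v_{7} = v_{1} + v_{8}  ⟹  sig = (2; 1,1)
  {4,7}:  v_{4} + v_{7} = v_{1} + 2·v_{8}  ⟹  sig = (2; 1,2)
  {3,4}:  v_{3} + v_{4} = 2·v_{8}  ⟹  sig = (2; 2)
  {4,9}:  v_{4} + v_{9} = 2·v_{2}  ⟹  sig = (2; 2)

so the primitive-relation signature multiset is
{ (2; —) ×3,  (2; 1) ×8,  (2; 1,1),  (2; 1,2),  (2; 2) ×2 }
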